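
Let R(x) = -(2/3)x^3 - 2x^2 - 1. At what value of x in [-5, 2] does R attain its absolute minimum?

2

The derivative is -2x^2 - 4x, which vanishes at x = -2 and x = 0.
Evaluating at the critical points and endpoints: R(-5) = 97/3; R(-2) = -11/3; R(0) = -1; R(2) = -43/3.
Hence the absolute minimum is -43/3 at x = 2.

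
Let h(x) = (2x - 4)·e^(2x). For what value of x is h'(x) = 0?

Differentiating with the product rule gives h'(x) = (4x - 6)·e^(2x). Since e^(2x) > 0, the only critical point is x = 3/2.
h''(3/2) has the same sign as 4 > 0, so this is a local minimum.
h(3/2) = (-1)·e^(3) ≈ -20.0855.

3/2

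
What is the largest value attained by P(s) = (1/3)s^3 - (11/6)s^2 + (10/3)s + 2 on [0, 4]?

P'(s) = s^2 - (11/3)s + 10/3, which vanishes at s = 5/3 and s = 2.
Candidates: P(0) = 2,  P(5/3) = 649/162,  P(2) = 4,  P(4) = 22/3.
So the maximum is P(4) = 22/3.

22/3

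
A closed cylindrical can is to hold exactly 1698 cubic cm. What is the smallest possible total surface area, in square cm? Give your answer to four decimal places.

787.9034

With radius r and height h, πr²h = 1698 so h = 1698/(πr²), and S(r) = 2πr² + 2πrh = 2πr² + 2·1698/r.
S'(r) = 4πr − 2·1698/r² = 0 ⇒ r³ = 1698/(2π), so r ≈ 6.4653 and h = 2r ≈ 12.9305.
S''(r) = 4π + 4·1698/r³ > 0, so this is the minimum; S ≈ 787.9034.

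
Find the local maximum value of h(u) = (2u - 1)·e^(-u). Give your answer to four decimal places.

0.4463

h'(u) = 2·e^(-u) + (2u - 1)·(-1)·e^(-u) = (-2u + 3)·e^(-u). Since e^(-u) > 0, the only critical point is u = 3/2.
h''(3/2) has the same sign as -2 < 0, so this is a local maximum.
h(3/2) = (2)·e^(-3/2) ≈ 0.4463.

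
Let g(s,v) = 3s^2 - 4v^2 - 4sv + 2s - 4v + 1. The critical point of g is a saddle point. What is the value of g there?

∂g/∂s = 6s - 4v + 2 = 0 and ∂g/∂v = -4s - 8v - 4 = 0, so (s, v) = (-1/2, -1/4).
The Hessian has g_{ss} = 6, g_{vv} = -8, g_{sv} = -4, giving D = -64 < 0, so the point is a saddle point.
g(-1/2, -1/4) = 1.

1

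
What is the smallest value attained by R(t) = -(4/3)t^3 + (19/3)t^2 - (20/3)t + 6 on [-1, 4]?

Differentiating, R'(t) = -4t^2 + (38/3)t - 20/3; which vanishes at t = 2/3 and t = 5/2.
Compare values at every candidate in [-1, 4]: R(-1) = 61/3; R(2/3) = 322/81; R(5/2) = 97/12; R(4) = -14/3.
So the minimum is R(4) = -14/3.

-14/3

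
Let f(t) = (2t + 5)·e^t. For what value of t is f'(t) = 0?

Differentiating with the product rule gives f'(t) = (2t + 7)·e^t. Since e^t > 0, the only critical point is t = -7/2.
f''(-7/2) has the same sign as 2 > 0, so this is a local minimum.
f(-7/2) = (-2)·e^(-7/2) ≈ -0.0604.

-7/2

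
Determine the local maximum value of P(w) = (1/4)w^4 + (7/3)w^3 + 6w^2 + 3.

Critical points: P'(w) = w^3 + 7w^2 + 12w vanishes at w = -4, -3, 0.
Since P''(w) = 3w^2 + 14w + 12, we get P''(-4) = 4 > 0 ⇒ local minimum; P''(-3) = -3 < 0 ⇒ local maximum; P''(0) = 12 > 0 ⇒ local minimum.
So the local maximum value is P(-3) = 57/4.

57/4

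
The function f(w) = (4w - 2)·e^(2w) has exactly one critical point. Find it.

By the product rule, f'(w) = (8w)·e^(2w). Since e^(2w) > 0, the only critical point is w = 0.
f''(0) has the same sign as 8 > 0, so this is a local minimum.
f(0) = (-2)·e^(0) ≈ -2.0000.

0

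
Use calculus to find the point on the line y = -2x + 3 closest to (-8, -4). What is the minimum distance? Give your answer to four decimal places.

Minimize D(x)^2 = (x + 8)^2 + (-2x + 7)^2.
d/dx[D^2] = 2(x + 8) + 2·(-2)·(-2x + 7) = 0 ⇒ x = 6/5.
Then y = 3/5 and the distance is √(529/5) ≈ 10.2859.

10.2859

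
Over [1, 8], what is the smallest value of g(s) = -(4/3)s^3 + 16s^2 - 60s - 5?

The derivative is -4s^2 + 32s - 60, which vanishes at s = 3 and s = 5.
Evaluating at the critical points and endpoints: g(1) = -151/3; g(3) = -77; g(5) = -215/3; g(8) = -431/3.
The minimum over the interval is -431/3, attained at s = 8.

-431/3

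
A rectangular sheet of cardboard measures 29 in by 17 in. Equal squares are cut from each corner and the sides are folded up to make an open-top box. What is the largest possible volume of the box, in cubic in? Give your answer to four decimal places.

With cut size x, the volume is V(x) = x(29 − 2x)(17 − 2x) for 0 < x < 8.5.
V'(x) = 12x^2 − 184x + 493. Setting V'(x) = 0 gives x ≈ 3.4602 (the root in (0, 8.5)).
V''(x) = 24x − 184 is negative there, so this is the maximum; V ≈ 770.0797.

770.0797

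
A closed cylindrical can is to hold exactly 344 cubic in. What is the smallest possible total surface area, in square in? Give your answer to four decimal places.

With radius r and height h, πr²h = 344 so h = 344/(πr²), and S(r) = 2πr² + 2πrh = 2πr² + 2·344/r.
S'(r) = 4πr − 2·344/r² = 0 ⇒ r³ = 344/(2π), so r ≈ 3.7972 and h = 2r ≈ 7.5943.
S''(r) = 4π + 4·344/r³ > 0, so this is the minimum; S ≈ 271.7817.

271.7817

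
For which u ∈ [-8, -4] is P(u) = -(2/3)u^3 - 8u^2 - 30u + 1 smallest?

-5

The derivative is -2u^2 - 16u - 30, whose only zero in [-8, -4] is u = -5.
Candidates: P(-8) = 211/3,  P(-5) = 103/3,  P(-4) = 107/3.
So the minimum is P(-5) = 103/3.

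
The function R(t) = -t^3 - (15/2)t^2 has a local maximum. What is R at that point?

0

R'(t) = -3t^2 - 15t. Setting R'(t) = 0 gives t ∈ {-5, 0}.
Second-derivative test with R''(t) = -6t - 15: R''(-5) = 15 > 0 ⇒ local minimum; R''(0) = -15 < 0 ⇒ local maximum.
So the local maximum value is R(0) = 0.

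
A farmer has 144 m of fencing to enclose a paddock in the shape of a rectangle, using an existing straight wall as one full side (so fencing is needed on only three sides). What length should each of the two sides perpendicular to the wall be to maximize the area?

36

Let the sides perpendicular to the wall have length x and the parallel side y, so 2x + y = 144 and the area is A = xy = x(144 − 2x).
A'(x) = 144 − 4x = 0 gives x = 36, and A''(x) = −4 < 0 confirms a maximum.
Then y = 144 − 2·36 = 72 and A = 2592.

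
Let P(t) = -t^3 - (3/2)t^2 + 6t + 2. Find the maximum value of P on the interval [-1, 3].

The derivative is -3t^2 - 3t + 6, whose only zero in [-1, 3] is t = 1.
Compare values at every candidate in [-1, 3]: P(-1) = -9/2, P(1) = 11/2, P(3) = -41/2.
So the maximum is P(1) = 11/2.

11/2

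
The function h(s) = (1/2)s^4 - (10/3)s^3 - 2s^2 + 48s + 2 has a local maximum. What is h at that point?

157/2

h'(s) = 2s^3 - 10s^2 - 4s + 48 = 0 at s = -2, 3, 4.
Since h''(s) = 6s^2 - 20s - 4, we get h''(-2) = 60 > 0 ⇒ local minimum; h''(3) = -10 < 0 ⇒ local maximum; h''(4) = 12 > 0 ⇒ local minimum.
So the local maximum value is h(3) = 157/2.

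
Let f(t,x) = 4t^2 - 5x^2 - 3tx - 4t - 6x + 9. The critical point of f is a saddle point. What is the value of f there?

∂f/∂t = 8t - 3x - 4 = 0 and ∂f/∂x = -3t - 10x - 6 = 0, so (t, x) = (22/89, -60/89).
The Hessian has f_{tt} = 8, f_{xx} = -10, f_{tx} = -3, giving D = -89 < 0, so the point is a saddle point.
f(22/89, -60/89) = 937/89.

937/89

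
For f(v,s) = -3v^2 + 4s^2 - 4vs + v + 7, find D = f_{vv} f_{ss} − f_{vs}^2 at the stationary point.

∂f/∂v = -6v - 4s + 1 = 0 and ∂f/∂s = -4v + 8s = 0, so (v, s) = (1/8, 1/16).
The Hessian has f_{vv} = -6, f_{ss} = 8, f_{vs} = -4, giving D = -64 < 0, so the point is a saddle point.
D = (-6)·(8) − (-4)^2 = -64.

-64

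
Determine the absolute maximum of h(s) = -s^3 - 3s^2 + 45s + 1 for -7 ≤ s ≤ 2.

71

The derivative is -3s^2 - 6s + 45, whose only zero in [-7, 2] is s = -5.
Compare values at every candidate in [-7, 2]: h(-7) = -118, h(-5) = -174, h(2) = 71.
The maximum over the interval is 71, attained at s = 2.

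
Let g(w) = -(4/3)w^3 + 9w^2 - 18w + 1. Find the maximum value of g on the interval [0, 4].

g'(w) = -4w^2 + 18w - 18, which vanishes at w = 3/2 and w = 3.
Evaluating at the critical points and endpoints: g(0) = 1,  g(3/2) = -41/4,  g(3) = -8,  g(4) = -37/3.
So the maximum is g(0) = 1.

1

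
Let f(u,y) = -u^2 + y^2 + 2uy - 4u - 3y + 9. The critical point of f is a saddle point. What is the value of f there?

55/8

∂f/∂u = -2u + 2y - 4 = 0 and ∂f/∂y = 2u + 2y - 3 = 0, so (u, y) = (-1/4, 7/4).
The Hessian has f_{uu} = -2, f_{yy} = 2, f_{uy} = 2, giving D = -8 < 0, so the point is a saddle point.
f(-1/4, 7/4) = 55/8.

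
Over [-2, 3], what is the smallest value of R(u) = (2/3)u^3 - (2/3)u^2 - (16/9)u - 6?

-94/9

Differentiating, R'(u) = 2u^2 - (4/3)u - 16/9; which vanishes at u = -2/3 and u = 4/3.
Candidates: R(-2) = -94/9; R(-2/3) = -430/81; R(4/3) = -646/81; R(3) = 2/3.
So the minimum is R(-2) = -94/9.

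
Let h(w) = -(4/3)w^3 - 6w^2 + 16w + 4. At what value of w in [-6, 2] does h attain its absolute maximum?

1

Differentiating, h'(w) = -4w^2 - 12w + 16; which vanishes at w = -4 and w = 1.
Compare values at every candidate in [-6, 2]: h(-6) = -20, h(-4) = -212/3, h(1) = 38/3, h(2) = 4/3.
Hence the absolute maximum is 38/3 at w = 1.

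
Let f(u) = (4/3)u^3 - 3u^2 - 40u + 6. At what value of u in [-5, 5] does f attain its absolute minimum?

The derivative is 4u^2 - 6u - 40, which vanishes at u = -5/2 and u = 4.
Evaluating at the critical points and endpoints: f(-5) = -107/3, f(-5/2) = 797/12, f(4) = -350/3, f(5) = -307/3.
The minimum over the interval is -350/3, attained at u = 4.

4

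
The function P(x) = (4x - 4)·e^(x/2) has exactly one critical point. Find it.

P'(x) = 4·e^(x/2) + (4x - 4)·(1/2)·e^(x/2) = (2x + 2)·e^(x/2). Since e^(x/2) > 0, the only critical point is x = -1.
P''(-1) has the same sign as 2 > 0, so this is a local minimum.
P(-1) = (-8)·e^(-1/2) ≈ -4.8522.

-1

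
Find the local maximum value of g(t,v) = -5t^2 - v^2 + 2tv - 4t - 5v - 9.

37/16

∂g/∂t = -10t + 2v - 4 = 0 and ∂g/∂v = 2t - 2v - 5 = 0, so (t, v) = (-9/8, -29/8).
The Hessian has g_{tt} = -10, g_{vv} = -2, g_{tv} = 2, giving D = 16 > 0 with g_{tt} < 0, so the point is a local maximum.
g(-9/8, -29/8) = 37/16.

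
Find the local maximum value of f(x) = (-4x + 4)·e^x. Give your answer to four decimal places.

By the product rule, f'(x) = (-4x)·e^x. Since e^x > 0, the only critical point is x = 0.
f''(0) has the same sign as -4 < 0, so this is a local maximum.
f(0) = (4)·e^(0) ≈ 4.0000.

4.0000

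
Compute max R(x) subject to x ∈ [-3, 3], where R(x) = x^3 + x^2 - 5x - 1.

Differentiating, R'(x) = 3x^2 + 2x - 5; which vanishes at x = -5/3 and x = 1.
Compare values at every candidate in [-3, 3]: R(-3) = -4, R(-5/3) = 148/27, R(1) = -4, R(3) = 20.
Hence the absolute maximum is 20 at x = 3.

20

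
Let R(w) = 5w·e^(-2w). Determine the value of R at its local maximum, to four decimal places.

R'(w) = 5·e^(-2w) + (5w)·(-2)·e^(-2w) = (-10w + 5)·e^(-2w). Since e^(-2w) > 0, the only critical point is w = 1/2.
R''(1/2) has the same sign as -10 < 0, so this is a local maximum.
R(1/2) = (5/2)·e^(-1) ≈ 0.9197.

0.9197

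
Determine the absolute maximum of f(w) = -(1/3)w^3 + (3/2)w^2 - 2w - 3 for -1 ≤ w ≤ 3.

f'(w) = -w^2 + 3w - 2, which vanishes at w = 1 and w = 2.
Candidates: f(-1) = 5/6,  f(1) = -23/6,  f(2) = -11/3,  f(3) = -9/2.
Hence the absolute maximum is 5/6 at w = -1.

5/6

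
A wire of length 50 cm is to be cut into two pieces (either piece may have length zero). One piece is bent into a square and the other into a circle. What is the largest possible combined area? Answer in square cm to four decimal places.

198.9437

Let x be the length used for the square. Square side x/4; circle radius (50−x)/(2π).
A(x) = (x/4)² + π·((50−x)/(2π))² = x²/16 + (50−x)²/(4π) for 0 ≤ x ≤ 50. A'(x) = x/8 − (50−x)/(2π) = 0 gives x = 4·50/(π+4) ≈ 28.0050.
A'' > 0, so the interior critical point is a minimum; the maximum is at an endpoint. A(0) = 198.9437 and A(50) = 156.2500, so the largest area is 198.9437.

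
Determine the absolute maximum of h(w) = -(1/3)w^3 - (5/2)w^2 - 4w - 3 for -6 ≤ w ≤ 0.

3

The derivative is -w^2 - 5w - 4, which vanishes at w = -4 and w = -1.
Compare values at every candidate in [-6, 0]: h(-6) = 3; h(-4) = -17/3; h(-1) = -7/6; h(0) = -3.
Hence the absolute maximum is 3 at w = -6.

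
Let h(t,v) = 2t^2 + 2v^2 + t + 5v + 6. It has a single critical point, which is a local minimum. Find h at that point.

11/4

∂h/∂t = 4t + 1 = 0 and ∂h/∂v = 4v + 5 = 0, so (t, v) = (-1/4, -5/4).
The Hessian has h_{tt} = 4, h_{vv} = 4, h_{tv} = 0, giving D = 16 > 0 with h_{tt} > 0, so the point is a local minimum.
h(-1/4, -5/4) = 11/4.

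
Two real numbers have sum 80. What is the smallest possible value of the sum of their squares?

With a + b = 80, a^2 + b^2 = a^2 + (80 − a)^2.
The derivative 2a − 2(80 − a) = 4a − 160 vanishes at a = 40; second derivative 4 > 0, a minimum.
The minimum is 2·(40)^2 = 3200.

3200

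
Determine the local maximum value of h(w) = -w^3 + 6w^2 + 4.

h'(w) = -3w^2 + 12w. Setting h'(w) = 0 gives w ∈ {0, 4}.
Since h''(w) = -6w + 12, we get h''(0) = 12 > 0 ⇒ local minimum; h''(4) = -12 < 0 ⇒ local maximum.
Thus h has its local maximum at w = 4, with value 36.

36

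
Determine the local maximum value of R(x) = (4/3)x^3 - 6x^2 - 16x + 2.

32/3

R'(x) = 4x^2 - 12x - 16 = 0 at x = -1, 4.
R''(x) = 8x - 12. R''(-1) = -20 < 0 ⇒ local maximum; R''(4) = 20 > 0 ⇒ local minimum.
The local maximum is R(-1) = 32/3.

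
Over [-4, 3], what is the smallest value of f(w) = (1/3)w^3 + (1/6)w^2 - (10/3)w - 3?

-25/3

Differentiating, f'(w) = w^2 + (1/3)w - 10/3; which vanishes at w = -2 and w = 5/3.
Evaluating at the critical points and endpoints: f(-4) = -25/3, f(-2) = 5/3, f(5/3) = -1061/162, f(3) = -5/2.
The minimum over the interval is -25/3, attained at w = -4.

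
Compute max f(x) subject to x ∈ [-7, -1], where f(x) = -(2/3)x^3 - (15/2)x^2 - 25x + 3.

The derivative is -2x^2 - 15x - 25, which vanishes at x = -5 and x = -5/2.
Evaluating at the critical points and endpoints: f(-7) = 235/6,  f(-5) = 143/6,  f(-5/2) = 697/24,  f(-1) = 127/6.
So the maximum is f(-7) = 235/6.

235/6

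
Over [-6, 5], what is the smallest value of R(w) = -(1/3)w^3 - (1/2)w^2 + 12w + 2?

R'(w) = -w^2 - w + 12, which vanishes at w = -4 and w = 3.
Candidates: R(-6) = -16, R(-4) = -98/3, R(3) = 49/2, R(5) = 47/6.
The minimum over the interval is -98/3, attained at w = -4.

-98/3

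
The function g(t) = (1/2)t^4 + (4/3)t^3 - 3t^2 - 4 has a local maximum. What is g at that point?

-4

g'(t) = 2t^3 + 4t^2 - 6t = 0 at t = -3, 0, 1.
g''(t) = 6t^2 + 8t - 6. g''(-3) = 24 > 0 ⇒ local minimum; g''(0) = -6 < 0 ⇒ local maximum; g''(1) = 8 > 0 ⇒ local minimum.
So the local maximum value is g(0) = -4.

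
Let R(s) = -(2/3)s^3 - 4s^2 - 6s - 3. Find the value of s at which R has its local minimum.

-3

R'(s) = -2s^2 - 8s - 6. Setting R'(s) = 0 gives s ∈ {-3, -1}.
Since R''(s) = -4s - 8, we get R''(-3) = 4 > 0 ⇒ local minimum; R''(-1) = -4 < 0 ⇒ local maximum.
So the local minimum value is R(-3) = -3.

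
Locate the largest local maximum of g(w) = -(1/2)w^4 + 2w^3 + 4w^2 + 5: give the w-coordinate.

4

g'(w) = -2w^3 + 6w^2 + 8w. Setting g'(w) = 0 gives w ∈ {-1, 0, 4}.
g''(w) = -6w^2 + 12w + 8. g''(-1) = -10 < 0 ⇒ local maximum; g''(0) = 8 > 0 ⇒ local minimum; g''(4) = -40 < 0 ⇒ local maximum.
The largest local maximum is g(4) = 69.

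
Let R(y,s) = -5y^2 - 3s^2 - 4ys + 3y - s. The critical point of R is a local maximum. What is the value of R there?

1

∂R/∂y = -10y - 4s + 3 = 0 and ∂R/∂s = -4y - 6s - 1 = 0, so (y, s) = (1/2, -1/2).
The Hessian has R_{yy} = -10, R_{ss} = -6, R_{ys} = -4, giving D = 44 > 0 with R_{yy} < 0, so the point is a local maximum.
R(1/2, -1/2) = 1.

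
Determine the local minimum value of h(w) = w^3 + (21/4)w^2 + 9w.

Critical points: h'(w) = 3w^2 + (21/2)w + 9 vanishes at w = -2, -3/2.
Second-derivative test with h''(w) = 6w + 21/2: h''(-2) = -3/2 < 0 ⇒ local maximum; h''(-3/2) = 3/2 > 0 ⇒ local minimum.
Thus h has its local minimum at w = -3/2, with value -81/16.

-81/16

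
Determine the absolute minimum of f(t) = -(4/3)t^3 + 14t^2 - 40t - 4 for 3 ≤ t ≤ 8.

Differentiating, f'(t) = -4t^2 + 28t - 40; whose only zero in [3, 8] is t = 5.
Compare values at every candidate in [3, 8]: f(3) = -34,  f(5) = -62/3,  f(8) = -332/3.
So the minimum is f(8) = -332/3.

-332/3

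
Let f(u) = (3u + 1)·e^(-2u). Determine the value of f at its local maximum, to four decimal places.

1.0748

By the product rule, f'(u) = (-6u + 1)·e^(-2u). Since e^(-2u) > 0, the only critical point is u = 1/6.
f''(1/6) has the same sign as -6 < 0, so this is a local maximum.
f(1/6) = (3/2)·e^(-1/3) ≈ 1.0748.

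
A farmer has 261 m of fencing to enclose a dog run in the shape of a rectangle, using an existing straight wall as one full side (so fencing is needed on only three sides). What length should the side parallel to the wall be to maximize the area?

Let the sides perpendicular to the wall have length x and the parallel side y, so 2x + y = 261 and the area is A = xy = x(261 − 2x).
A'(x) = 261 − 4x = 0 gives x = 261/4, and A''(x) = −4 < 0 confirms a maximum.
Then y = 261 − 2·261/4 = 261/2 and A = 68121/8.

261/2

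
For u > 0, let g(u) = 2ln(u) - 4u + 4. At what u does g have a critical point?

g'(u) = 2/u − 4 = 0 gives u = 1/2.
g''(u) = -2/u², which is negative for u > 0, so this is a local maximum.
g(1/2) = 2·ln(1/2) - 2 + 4 ≈ 0.6137.

1/2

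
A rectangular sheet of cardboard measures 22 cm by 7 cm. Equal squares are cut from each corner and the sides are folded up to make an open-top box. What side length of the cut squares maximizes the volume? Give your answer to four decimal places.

With cut size x, the volume is V(x) = x(22 − 2x)(7 − 2x) for 0 < x < 3.5.
V'(x) = 12x^2 − 116x + 154. Setting V'(x) = 0 gives x ≈ 1.5887 (the root in (0, 3.5)).
V''(x) = 24x − 116 is negative there, so this is the maximum; V ≈ 114.3090.

1.5887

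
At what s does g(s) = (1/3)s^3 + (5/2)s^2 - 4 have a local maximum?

g'(s) = s^2 + 5s = 0 at s = -5, 0.
Since g''(s) = 2s + 5, we get g''(-5) = -5 < 0 ⇒ local maximum; g''(0) = 5 > 0 ⇒ local minimum.
The local maximum is g(-5) = 101/6.

-5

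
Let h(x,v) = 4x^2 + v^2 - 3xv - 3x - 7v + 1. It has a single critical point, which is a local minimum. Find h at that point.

∂h/∂x = 8x - 3v - 3 = 0 and ∂h/∂v = -3x + 2v - 7 = 0, so (x, v) = (27/7, 65/7).
The Hessian has h_{xx} = 8, h_{vv} = 2, h_{xv} = -3, giving D = 7 > 0 with h_{xx} > 0, so the point is a local minimum.
h(27/7, 65/7) = -261/7.

-261/7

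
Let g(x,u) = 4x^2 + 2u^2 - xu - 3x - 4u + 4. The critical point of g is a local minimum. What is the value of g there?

30/31

∂g/∂x = 8x - u - 3 = 0 and ∂g/∂u = -x + 4u - 4 = 0, so (x, u) = (16/31, 35/31).
The Hessian has g_{xx} = 8, g_{uu} = 4, g_{xu} = -1, giving D = 31 > 0 with g_{xx} > 0, so the point is a local minimum.
g(16/31, 35/31) = 30/31.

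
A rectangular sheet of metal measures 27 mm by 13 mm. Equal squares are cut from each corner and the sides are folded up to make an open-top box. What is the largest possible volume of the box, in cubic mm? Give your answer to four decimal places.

With cut size x, the volume is V(x) = x(27 − 2x)(13 − 2x) for 0 < x < 6.5.
V'(x) = 12x^2 − 160x + 351. Setting V'(x) = 0 gives x ≈ 2.7687 (the root in (0, 6.5)).
V''(x) = 24x − 160 is negative there, so this is the maximum; V ≈ 443.4538.

443.4538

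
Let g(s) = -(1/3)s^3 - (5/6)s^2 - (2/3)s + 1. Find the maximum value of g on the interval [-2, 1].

5/3

g'(s) = -s^2 - (5/3)s - 2/3, which vanishes at s = -1 and s = -2/3.
Compare values at every candidate in [-2, 1]: g(-2) = 5/3,  g(-1) = 7/6,  g(-2/3) = 95/81,  g(1) = -5/6.
Hence the absolute maximum is 5/3 at s = -2.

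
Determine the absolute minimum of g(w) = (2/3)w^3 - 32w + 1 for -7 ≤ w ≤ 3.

-77

g'(w) = 2w^2 - 32, whose only zero in [-7, 3] is w = -4.
Compare values at every candidate in [-7, 3]: g(-7) = -11/3,  g(-4) = 259/3,  g(3) = -77.
Hence the absolute minimum is -77 at w = 3.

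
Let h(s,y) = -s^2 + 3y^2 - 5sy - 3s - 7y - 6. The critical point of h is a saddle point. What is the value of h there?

∂h/∂s = -2s - 5y - 3 = 0 and ∂h/∂y = -5s + 6y - 7 = 0, so (s, y) = (-53/37, -1/37).
The Hessian has h_{ss} = -2, h_{yy} = 6, h_{sy} = -5, giving D = -37 < 0, so the point is a saddle point.
h(-53/37, -1/37) = -139/37.

-139/37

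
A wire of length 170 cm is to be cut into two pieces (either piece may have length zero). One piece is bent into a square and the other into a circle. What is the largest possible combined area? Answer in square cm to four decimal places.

Let x be the length used for the square. Square side x/4; circle radius (170−x)/(2π).
A(x) = (x/4)² + π·((170−x)/(2π))² = x²/16 + (170−x)²/(4π) for 0 ≤ x ≤ 170. A'(x) = x/8 − (170−x)/(2π) = 0 gives x = 4·170/(π+4) ≈ 95.2169.
A'' > 0, so the interior critical point is a minimum; the maximum is at an endpoint. A(0) = 2299.7889 and A(170) = 1806.2500, so the largest area is 2299.7889.

2299.7889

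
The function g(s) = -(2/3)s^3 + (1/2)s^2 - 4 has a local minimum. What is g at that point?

-4

g'(s) = -2s^2 + s = 0 at s = 0, 1/2.
g''(s) = -4s + 1. g''(0) = 1 > 0 ⇒ local minimum; g''(1/2) = -1 < 0 ⇒ local maximum.
So the local minimum value is g(0) = -4.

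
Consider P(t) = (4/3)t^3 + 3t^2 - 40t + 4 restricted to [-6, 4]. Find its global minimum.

The derivative is 4t^2 + 6t - 40, which vanishes at t = -4 and t = 5/2.
Candidates: P(-6) = 64; P(-4) = 380/3; P(5/2) = -677/12; P(4) = -68/3.
So the minimum is P(5/2) = -677/12.

-677/12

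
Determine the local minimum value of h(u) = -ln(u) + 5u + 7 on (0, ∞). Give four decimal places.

9.6094

h'(u) = -1/u + 5 = 0 gives u = 1/5.
h''(u) = 1/u², which is positive for u > 0, so this is a local minimum.
h(1/5) = -1·ln(1/5) + 1 + 7 ≈ 9.6094.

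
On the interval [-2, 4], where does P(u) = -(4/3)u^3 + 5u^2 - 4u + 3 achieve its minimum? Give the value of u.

4

P'(u) = -4u^2 + 10u - 4, which vanishes at u = 1/2 and u = 2.
Evaluating at the critical points and endpoints: P(-2) = 125/3; P(1/2) = 25/12; P(2) = 13/3; P(4) = -55/3.
The minimum over the interval is -55/3, attained at u = 4.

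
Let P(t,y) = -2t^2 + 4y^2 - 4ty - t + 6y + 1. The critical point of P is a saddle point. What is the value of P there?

-11/12

∂P/∂t = -4t - 4y - 1 = 0 and ∂P/∂y = -4t + 8y + 6 = 0, so (t, y) = (1/3, -7/12).
The Hessian has P_{tt} = -4, P_{yy} = 8, P_{ty} = -4, giving D = -48 < 0, so the point is a saddle point.
P(1/3, -7/12) = -11/12.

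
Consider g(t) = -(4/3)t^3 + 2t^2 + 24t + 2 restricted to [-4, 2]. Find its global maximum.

142/3

The derivative is -4t^2 + 4t + 24, whose only zero in [-4, 2] is t = -2.
Compare values at every candidate in [-4, 2]: g(-4) = 70/3, g(-2) = -82/3, g(2) = 142/3.
So the maximum is g(2) = 142/3.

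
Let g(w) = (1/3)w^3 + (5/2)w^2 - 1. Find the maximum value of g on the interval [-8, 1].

The derivative is w^2 + 5w, which vanishes at w = -5 and w = 0.
Candidates: g(-8) = -35/3; g(-5) = 119/6; g(0) = -1; g(1) = 11/6.
Hence the absolute maximum is 119/6 at w = -5.

119/6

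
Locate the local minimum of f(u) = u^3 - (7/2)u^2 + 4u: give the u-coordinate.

f'(u) = 3u^2 - 7u + 4. Setting f'(u) = 0 gives u ∈ {1, 4/3}.
Second-derivative test with f''(u) = 6u - 7: f''(1) = -1 < 0 ⇒ local maximum; f''(4/3) = 1 > 0 ⇒ local minimum.
The local minimum is f(4/3) = 40/27.

4/3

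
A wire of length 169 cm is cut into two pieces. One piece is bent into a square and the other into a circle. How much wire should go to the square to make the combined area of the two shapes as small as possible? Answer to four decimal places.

94.6568

Let x be the length used for the square. Square side x/4; circle radius (169−x)/(2π).
A(x) = (x/4)² + π·((169−x)/(2π))² = x²/16 + (169−x)²/(4π) for 0 ≤ x ≤ 169. A'(x) = x/8 − (169−x)/(2π) = 0 gives x = 4·169/(π+4) ≈ 94.6568.
A'' = 1/8 + 1/(2π) > 0, so this gives the minimum combined area; x ≈ 94.6568 cm to the square.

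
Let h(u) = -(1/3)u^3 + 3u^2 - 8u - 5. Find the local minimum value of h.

-35/3

Critical points: h'(u) = -u^2 + 6u - 8 vanishes at u = 2, 4.
Second-derivative test with h''(u) = -2u + 6: h''(2) = 2 > 0 ⇒ local minimum; h''(4) = -2 < 0 ⇒ local maximum.
Thus h has its local minimum at u = 2, with value -35/3.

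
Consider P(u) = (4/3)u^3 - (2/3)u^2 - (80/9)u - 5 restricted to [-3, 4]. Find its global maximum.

307/9

Differentiating, P'(u) = 4u^2 - (4/3)u - 80/9; which vanishes at u = -4/3 and u = 5/3.
Evaluating at the critical points and endpoints: P(-3) = -61/3, P(-4/3) = 203/81, P(5/3) = -1255/81, P(4) = 307/9.
Hence the absolute maximum is 307/9 at u = 4.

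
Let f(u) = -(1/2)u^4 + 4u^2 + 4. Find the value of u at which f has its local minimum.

f'(u) = -2u^3 + 8u. Setting f'(u) = 0 gives u ∈ {-2, 0, 2}.
f''(u) = -6u^2 + 8. f''(-2) = -16 < 0 ⇒ local maximum; f''(0) = 8 > 0 ⇒ local minimum; f''(2) = -16 < 0 ⇒ local maximum.
Thus f has its local minimum at u = 0, with value 4.

0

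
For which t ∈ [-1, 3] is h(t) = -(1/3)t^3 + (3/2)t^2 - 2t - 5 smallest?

The derivative is -t^2 + 3t - 2, which vanishes at t = 1 and t = 2.
Candidates: h(-1) = -7/6; h(1) = -35/6; h(2) = -17/3; h(3) = -13/2.
So the minimum is h(3) = -13/2.

3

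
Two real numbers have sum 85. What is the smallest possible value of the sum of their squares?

7225/2

With a + b = 85, a^2 + b^2 = a^2 + (85 − a)^2.
The derivative 2a − 2(85 − a) = 4a − 170 vanishes at a = 85/2; second derivative 4 > 0, a minimum.
The minimum is 2·(85/2)^2 = 7225/2.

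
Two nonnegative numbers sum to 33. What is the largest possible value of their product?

With x + y = 33, the product is P(x) = x(33 − x).
P'(x) = 33 − 2x = 0 gives x = 33/2; P'' = −2 < 0, so this is the maximum.
P = 33/2·33/2 = 1089/4.

1089/4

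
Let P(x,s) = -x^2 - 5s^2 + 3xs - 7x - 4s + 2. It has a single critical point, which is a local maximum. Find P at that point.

367/11

∂P/∂x = -2x + 3s - 7 = 0 and ∂P/∂s = 3x - 10s - 4 = 0, so (x, s) = (-82/11, -29/11).
The Hessian has P_{xx} = -2, P_{ss} = -10, P_{xs} = 3, giving D = 11 > 0 with P_{xx} < 0, so the point is a local maximum.
P(-82/11, -29/11) = 367/11.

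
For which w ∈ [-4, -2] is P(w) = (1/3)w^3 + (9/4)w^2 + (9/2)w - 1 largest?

The derivative is w^2 + (9/2)w + 9/2, whose only zero in [-4, -2] is w = -3.
Evaluating at the critical points and endpoints: P(-4) = -13/3,  P(-3) = -13/4,  P(-2) = -11/3.
So the maximum is P(-3) = -13/4.

-3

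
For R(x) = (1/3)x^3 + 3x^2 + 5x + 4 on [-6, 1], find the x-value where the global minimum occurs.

R'(x) = x^2 + 6x + 5, which vanishes at x = -5 and x = -1.
Compare values at every candidate in [-6, 1]: R(-6) = 10, R(-5) = 37/3, R(-1) = 5/3, R(1) = 37/3.
The minimum over the interval is 5/3, attained at x = -1.

-1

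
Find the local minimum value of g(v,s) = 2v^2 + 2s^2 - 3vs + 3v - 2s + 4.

∂g/∂v = 4v - 3s + 3 = 0 and ∂g/∂s = -3v + 4s - 2 = 0, so (v, s) = (-6/7, -1/7).
The Hessian has g_{vv} = 4, g_{ss} = 4, g_{vs} = -3, giving D = 7 > 0 with g_{vv} > 0, so the point is a local minimum.
g(-6/7, -1/7) = 20/7.

20/7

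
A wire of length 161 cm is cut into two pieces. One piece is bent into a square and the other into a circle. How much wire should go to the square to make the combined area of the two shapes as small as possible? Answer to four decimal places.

Let x be the length used for the square. Square side x/4; circle radius (161−x)/(2π).
A(x) = (x/4)² + π·((161−x)/(2π))² = x²/16 + (161−x)²/(4π) for 0 ≤ x ≤ 161. A'(x) = x/8 − (161−x)/(2π) = 0 gives x = 4·161/(π+4) ≈ 90.1760.
A'' = 1/8 + 1/(2π) > 0, so this gives the minimum combined area; x ≈ 90.1760 cm to the square.

90.1760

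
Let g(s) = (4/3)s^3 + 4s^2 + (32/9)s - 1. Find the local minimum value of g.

-161/81

g'(s) = 4s^2 + 8s + 32/9. Setting g'(s) = 0 gives s ∈ {-4/3, -2/3}.
Second-derivative test with g''(s) = 8s + 8: g''(-4/3) = -8/3 < 0 ⇒ local maximum; g''(-2/3) = 8/3 > 0 ⇒ local minimum.
The local minimum is g(-2/3) = -161/81.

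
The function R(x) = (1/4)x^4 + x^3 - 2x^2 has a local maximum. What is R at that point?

0

Critical points: R'(x) = x^3 + 3x^2 - 4x vanishes at x = -4, 0, 1.
Second-derivative test with R''(x) = 3x^2 + 6x - 4: R''(-4) = 20 > 0 ⇒ local minimum; R''(0) = -4 < 0 ⇒ local maximum; R''(1) = 5 > 0 ⇒ local minimum.
So the local maximum value is R(0) = 0.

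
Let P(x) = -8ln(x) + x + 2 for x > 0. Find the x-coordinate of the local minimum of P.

8

P'(x) = -8/x + 1 = 0 gives x = 8.
P''(x) = 8/x², which is positive for x > 0, so this is a local minimum.
P(8) = -8·ln(8) + 8 + 2 ≈ -6.6355.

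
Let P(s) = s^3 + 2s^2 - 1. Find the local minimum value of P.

-1

P'(s) = 3s^2 + 4s. Setting P'(s) = 0 gives s ∈ {-4/3, 0}.
Since P''(s) = 6s + 4, we get P''(-4/3) = -4 < 0 ⇒ local maximum; P''(0) = 4 > 0 ⇒ local minimum.
So the local minimum value is P(0) = -1.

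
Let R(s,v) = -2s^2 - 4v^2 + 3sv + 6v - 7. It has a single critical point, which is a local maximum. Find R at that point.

∂R/∂s = -4s + 3v = 0 and ∂R/∂v = 3s - 8v + 6 = 0, so (s, v) = (18/23, 24/23).
The Hessian has R_{ss} = -4, R_{vv} = -8, R_{sv} = 3, giving D = 23 > 0 with R_{ss} < 0, so the point is a local maximum.
R(18/23, 24/23) = -89/23.

-89/23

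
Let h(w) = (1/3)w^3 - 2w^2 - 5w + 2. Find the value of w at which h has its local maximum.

Critical points: h'(w) = w^2 - 4w - 5 vanishes at w = -1, 5.
Second-derivative test with h''(w) = 2w - 4: h''(-1) = -6 < 0 ⇒ local maximum; h''(5) = 6 > 0 ⇒ local minimum.
So the local maximum value is h(-1) = 14/3.

-1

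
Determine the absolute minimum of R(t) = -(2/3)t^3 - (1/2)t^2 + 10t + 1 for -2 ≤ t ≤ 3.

Differentiating, R'(t) = -2t^2 - t + 10; whose only zero in [-2, 3] is t = 2.
Compare values at every candidate in [-2, 3]: R(-2) = -47/3,  R(2) = 41/3,  R(3) = 17/2.
The minimum over the interval is -47/3, attained at t = -2.

-47/3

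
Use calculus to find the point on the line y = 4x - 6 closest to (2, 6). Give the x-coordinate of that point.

50/17

Minimize D(x)^2 = (x - 2)^2 + (4x - 12)^2.
d/dx[D^2] = 2(x - 2) + 2·4·(4x - 12) = 0 ⇒ x = 50/17.
Then y = 98/17 and the distance is √(16/17) ≈ 0.9701.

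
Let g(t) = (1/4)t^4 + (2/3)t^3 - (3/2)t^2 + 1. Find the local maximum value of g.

g'(t) = t^3 + 2t^2 - 3t. Setting g'(t) = 0 gives t ∈ {-3, 0, 1}.
Second-derivative test with g''(t) = 3t^2 + 4t - 3: g''(-3) = 12 > 0 ⇒ local minimum; g''(0) = -3 < 0 ⇒ local maximum; g''(1) = 4 > 0 ⇒ local minimum.
So the local maximum value is g(0) = 1.

1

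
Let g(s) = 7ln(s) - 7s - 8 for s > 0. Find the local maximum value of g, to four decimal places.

-15.0000

g'(s) = 7/s − 7 = 0 gives s = 1.
g''(s) = -7/s², which is negative for s > 0, so this is a local maximum.
g(1) = 7·ln(1) - 7 - 8 ≈ -15.0000.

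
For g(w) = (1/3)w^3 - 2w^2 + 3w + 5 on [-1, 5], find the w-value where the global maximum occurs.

5

Differentiating, g'(w) = w^2 - 4w + 3; which vanishes at w = 1 and w = 3.
Compare values at every candidate in [-1, 5]: g(-1) = -1/3, g(1) = 19/3, g(3) = 5, g(5) = 35/3.
The maximum over the interval is 35/3, attained at w = 5.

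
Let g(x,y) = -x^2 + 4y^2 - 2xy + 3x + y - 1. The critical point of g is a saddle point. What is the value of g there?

∂g/∂x = -2x - 2y + 3 = 0 and ∂g/∂y = -2x + 8y + 1 = 0, so (x, y) = (13/10, 1/5).
The Hessian has g_{xx} = -2, g_{yy} = 8, g_{xy} = -2, giving D = -20 < 0, so the point is a saddle point.
g(13/10, 1/5) = 21/20.

21/20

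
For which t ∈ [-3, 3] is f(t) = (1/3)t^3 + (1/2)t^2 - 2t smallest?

f'(t) = t^2 + t - 2, which vanishes at t = -2 and t = 1.
Evaluating at the critical points and endpoints: f(-3) = 3/2, f(-2) = 10/3, f(1) = -7/6, f(3) = 15/2.
So the minimum is f(1) = -7/6.

1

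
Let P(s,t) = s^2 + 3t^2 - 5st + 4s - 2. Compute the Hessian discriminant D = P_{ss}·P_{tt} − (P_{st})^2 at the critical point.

∂P/∂s = 2s - 5t + 4 = 0 and ∂P/∂t = -5s + 6t = 0, so (s, t) = (24/13, 20/13).
The Hessian has P_{ss} = 2, P_{tt} = 6, P_{st} = -5, giving D = -13 < 0, so the point is a saddle point.
D = (2)·(6) − (-5)^2 = -13.

-13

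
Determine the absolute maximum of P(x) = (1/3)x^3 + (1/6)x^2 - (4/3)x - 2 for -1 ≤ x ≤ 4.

50/3

The derivative is x^2 + (1/3)x - 4/3, whose only zero in [-1, 4] is x = 1.
Candidates: P(-1) = -5/6, P(1) = -17/6, P(4) = 50/3.
So the maximum is P(4) = 50/3.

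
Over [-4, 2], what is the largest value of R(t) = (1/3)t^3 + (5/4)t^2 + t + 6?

47/3

R'(t) = t^2 + (5/2)t + 1, which vanishes at t = -2 and t = -1/2.
Evaluating at the critical points and endpoints: R(-4) = 2/3,  R(-2) = 19/3,  R(-1/2) = 277/48,  R(2) = 47/3.
So the maximum is R(2) = 47/3.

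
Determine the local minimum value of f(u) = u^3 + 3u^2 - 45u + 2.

f'(u) = 3u^2 + 6u - 45. Setting f'(u) = 0 gives u ∈ {-5, 3}.
f''(u) = 6u + 6. f''(-5) = -24 < 0 ⇒ local maximum; f''(3) = 24 > 0 ⇒ local minimum.
Thus f has its local minimum at u = 3, with value -79.

-79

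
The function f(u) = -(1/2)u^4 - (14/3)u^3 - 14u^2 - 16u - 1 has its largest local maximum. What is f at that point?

f'(u) = -2u^3 - 14u^2 - 28u - 16. Setting f'(u) = 0 gives u ∈ {-4, -2, -1}.
Since f''(u) = -6u^2 - 28u - 28, we get f''(-4) = -12 < 0 ⇒ local maximum; f''(-2) = 4 > 0 ⇒ local minimum; f''(-1) = -6 < 0 ⇒ local maximum.
So the largest local maximum value is f(-4) = 29/3.

29/3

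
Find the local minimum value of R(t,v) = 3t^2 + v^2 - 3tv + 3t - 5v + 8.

-5

∂R/∂t = 6t - 3v + 3 = 0 and ∂R/∂v = -3t + 2v - 5 = 0, so (t, v) = (3, 7).
The Hessian has R_{tt} = 6, R_{vv} = 2, R_{tv} = -3, giving D = 3 > 0 with R_{tt} > 0, so the point is a local minimum.
R(3, 7) = -5.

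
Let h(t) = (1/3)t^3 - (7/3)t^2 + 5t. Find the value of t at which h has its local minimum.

3

h'(t) = t^2 - (14/3)t + 5 = 0 at t = 5/3, 3.
Second-derivative test with h''(t) = 2t - 14/3: h''(5/3) = -4/3 < 0 ⇒ local maximum; h''(3) = 4/3 > 0 ⇒ local minimum.
So the local minimum value is h(3) = 3.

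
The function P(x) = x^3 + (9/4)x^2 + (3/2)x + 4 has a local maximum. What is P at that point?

Critical points: P'(x) = 3x^2 + (9/2)x + 3/2 vanishes at x = -1, -1/2.
Since P''(x) = 6x + 9/2, we get P''(-1) = -3/2 < 0 ⇒ local maximum; P''(-1/2) = 3/2 > 0 ⇒ local minimum.
So the local maximum value is P(-1) = 15/4.

15/4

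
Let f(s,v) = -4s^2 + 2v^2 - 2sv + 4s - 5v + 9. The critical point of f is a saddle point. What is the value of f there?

∂f/∂s = -8s - 2v + 4 = 0 and ∂f/∂v = -2s + 4v - 5 = 0, so (s, v) = (1/6, 4/3).
The Hessian has f_{ss} = -8, f_{vv} = 4, f_{sv} = -2, giving D = -36 < 0, so the point is a saddle point.
f(1/6, 4/3) = 6.

6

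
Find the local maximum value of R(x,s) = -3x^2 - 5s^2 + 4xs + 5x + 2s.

177/44

∂R/∂x = -6x + 4s + 5 = 0 and ∂R/∂s = 4x - 10s + 2 = 0, so (x, s) = (29/22, 8/11).
The Hessian has R_{xx} = -6, R_{ss} = -10, R_{xs} = 4, giving D = 44 > 0 with R_{xx} < 0, so the point is a local maximum.
R(29/22, 8/11) = 177/44.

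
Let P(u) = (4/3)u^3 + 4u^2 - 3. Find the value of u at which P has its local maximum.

P'(u) = 4u^2 + 8u. Setting P'(u) = 0 gives u ∈ {-2, 0}.
Second-derivative test with P''(u) = 8u + 8: P''(-2) = -8 < 0 ⇒ local maximum; P''(0) = 8 > 0 ⇒ local minimum.
So the local maximum value is P(-2) = 7/3.

-2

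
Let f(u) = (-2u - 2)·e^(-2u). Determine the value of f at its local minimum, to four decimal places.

Differentiating with the product rule gives f'(u) = (4u + 2)·e^(-2u). Since e^(-2u) > 0, the only critical point is u = -1/2.
f''(-1/2) has the same sign as 4 > 0, so this is a local minimum.
f(-1/2) = (-1)·e^(1) ≈ -2.7183.

-2.7183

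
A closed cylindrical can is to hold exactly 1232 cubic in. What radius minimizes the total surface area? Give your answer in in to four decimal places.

5.8096

With radius r and height h, πr²h = 1232 so h = 1232/(πr²), and S(r) = 2πr² + 2πrh = 2πr² + 2·1232/r.
S'(r) = 4πr − 2·1232/r² = 0 ⇒ r³ = 1232/(2π), so r ≈ 5.8096 and h = 2r ≈ 11.6191.
S''(r) = 4π + 4·1232/r³ > 0, so this is the minimum; S ≈ 636.1922.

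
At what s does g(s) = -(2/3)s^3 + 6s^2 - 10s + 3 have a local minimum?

g'(s) = -2s^2 + 12s - 10. Setting g'(s) = 0 gives s ∈ {1, 5}.
Second-derivative test with g''(s) = -4s + 12: g''(1) = 8 > 0 ⇒ local minimum; g''(5) = -8 < 0 ⇒ local maximum.
The local minimum is g(1) = -5/3.

1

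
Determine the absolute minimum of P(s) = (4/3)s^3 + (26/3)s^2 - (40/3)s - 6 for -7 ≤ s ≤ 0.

-6

Differentiating, P'(s) = 4s^2 + (52/3)s - 40/3; whose only zero in [-7, 0] is s = -5.
Evaluating at the critical points and endpoints: P(-7) = 164/3,  P(-5) = 332/3,  P(0) = -6.
So the minimum is P(0) = -6.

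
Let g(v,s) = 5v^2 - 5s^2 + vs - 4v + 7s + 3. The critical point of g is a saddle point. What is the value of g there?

496/101

∂g/∂v = 10v + s - 4 = 0 and ∂g/∂s = v - 10s + 7 = 0, so (v, s) = (33/101, 74/101).
The Hessian has g_{vv} = 10, g_{ss} = -10, g_{vs} = 1, giving D = -101 < 0, so the point is a saddle point.
g(33/101, 74/101) = 496/101.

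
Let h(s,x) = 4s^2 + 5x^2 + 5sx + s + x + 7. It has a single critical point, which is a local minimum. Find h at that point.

381/55

∂h/∂s = 8s + 5x + 1 = 0 and ∂h/∂x = 5s + 10x + 1 = 0, so (s, x) = (-1/11, -3/55).
The Hessian has h_{ss} = 8, h_{xx} = 10, h_{sx} = 5, giving D = 55 > 0 with h_{ss} > 0, so the point is a local minimum.
h(-1/11, -3/55) = 381/55.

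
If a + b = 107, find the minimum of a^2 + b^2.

With a + b = 107, a^2 + b^2 = a^2 + (107 − a)^2.
The derivative 2a − 2(107 − a) = 4a − 214 vanishes at a = 107/2; second derivative 4 > 0, a minimum.
The minimum is 2·(107/2)^2 = 11449/2.

11449/2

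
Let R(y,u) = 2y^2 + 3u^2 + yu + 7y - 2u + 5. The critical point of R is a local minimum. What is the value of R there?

-54/23

∂R/∂y = 4y + u + 7 = 0 and ∂R/∂u = y + 6u - 2 = 0, so (y, u) = (-44/23, 15/23).
The Hessian has R_{yy} = 4, R_{uu} = 6, R_{yu} = 1, giving D = 23 > 0 with R_{yy} > 0, so the point is a local minimum.
R(-44/23, 15/23) = -54/23.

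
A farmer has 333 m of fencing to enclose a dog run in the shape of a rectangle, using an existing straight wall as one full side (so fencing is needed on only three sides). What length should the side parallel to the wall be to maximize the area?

333/2

Let the sides perpendicular to the wall have length x and the parallel side y, so 2x + y = 333 and the area is A = xy = x(333 − 2x).
A'(x) = 333 − 4x = 0 gives x = 333/4, and A''(x) = −4 < 0 confirms a maximum.
Then y = 333 − 2·333/4 = 333/2 and A = 110889/8.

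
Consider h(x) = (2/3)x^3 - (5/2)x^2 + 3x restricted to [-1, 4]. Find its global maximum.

h'(x) = 2x^2 - 5x + 3, which vanishes at x = 1 and x = 3/2.
Compare values at every candidate in [-1, 4]: h(-1) = -37/6,  h(1) = 7/6,  h(3/2) = 9/8,  h(4) = 44/3.
Hence the absolute maximum is 44/3 at x = 4.

44/3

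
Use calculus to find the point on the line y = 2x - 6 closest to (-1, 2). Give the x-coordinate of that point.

3

Minimize D(x)^2 = (x + 1)^2 + (2x - 8)^2.
d/dx[D^2] = 2(x + 1) + 2·2·(2x - 8) = 0 ⇒ x = 3.
Then y = 0 and the distance is √(20) ≈ 4.4721.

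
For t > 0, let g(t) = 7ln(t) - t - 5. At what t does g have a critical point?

7

g'(t) = 7/t − 1 = 0 gives t = 7.
g''(t) = -7/t², which is negative for t > 0, so this is a local maximum.
g(7) = 7·ln(7) - 7 - 5 ≈ 1.6214.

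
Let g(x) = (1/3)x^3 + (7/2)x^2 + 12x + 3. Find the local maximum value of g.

Critical points: g'(x) = x^2 + 7x + 12 vanishes at x = -4, -3.
g''(x) = 2x + 7. g''(-4) = -1 < 0 ⇒ local maximum; g''(-3) = 1 > 0 ⇒ local minimum.
The local maximum is g(-4) = -31/3.

-31/3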